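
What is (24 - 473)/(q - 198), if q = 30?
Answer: 449/168 ≈ 2.6726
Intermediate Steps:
(24 - 473)/(q - 198) = (24 - 473)/(30 - 198) = -449/(-168) = -449*(-1/168) = 449/168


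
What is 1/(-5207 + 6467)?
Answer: 1/1260 ≈ 0.00079365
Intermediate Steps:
1/(-5207 + 6467) = 1/1260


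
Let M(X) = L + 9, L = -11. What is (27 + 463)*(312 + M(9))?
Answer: 151900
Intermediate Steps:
M(X) = -2 (M(X) = -11 + 9 = -2)
(27 + 463)*(312 + M(9)) = (27 + 463)*(312 - 2) = 490*310 = 151900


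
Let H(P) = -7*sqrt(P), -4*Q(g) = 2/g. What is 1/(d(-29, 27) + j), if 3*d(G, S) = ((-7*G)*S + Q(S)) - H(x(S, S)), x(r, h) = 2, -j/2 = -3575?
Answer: 235592226/2114909672761 - 61236*sqrt(2)/2114909672761 ≈ 0.00011135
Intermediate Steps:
j = 7150 (j = -2*(-3575) = 7150)
Q(g) = -1/(2*g)
d(G, S) = -1/(6*S) + 7*sqrt(2)/3 - 7*G*S/3 (d(G, S) = (((-7*G)*S - 1/(2*S)) - (-7)*sqrt(2))/3 = ((-7*G*S - 1/(2*S)) + 7*sqrt(2))/3 = ((-1/(2*S) - 7*G*S) + 7*sqrt(2))/3 = (7*sqrt(2) - 1/(2*S) - 7*G*S)/3 = -1/(6*S) + 7*sqrt(2)/3 - 7*G*S/3)
1/(d(-29, 27) + j) = 1/((1/6)*(-1 + 14*27*(sqrt(2) - 1*(-29)*27))/27 + 7150) = 1/((1/6)*(1/27)*(-1 + 14*27*(sqrt(2) + 783)) + 7150) = 1/((1/6)*(1/27)*(-1 + 14*27*(783 + sqrt(2))) + 7150) = 1/((1/6)*(1/27)*(-1 + (295974 + 378*sqrt(2))) + 7150) = 1/((1/6)*(1/27)*(295973 + 378*sqrt(2)) + 7150) = 1/((295973/162 + 7*sqrt(2)/3) + 7150) = 1/(1454273/162 + 7*sqrt(2)/3)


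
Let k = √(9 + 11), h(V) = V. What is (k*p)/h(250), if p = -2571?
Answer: -2571*√5/125 ≈ -45.991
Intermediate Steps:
k = 2*√5 (k = √20 = 2*√5 ≈ 4.4721)
(k*p)/h(250) = ((2*√5)*(-2571))/250 = -5142*√5*(1/250) = -2571*√5/125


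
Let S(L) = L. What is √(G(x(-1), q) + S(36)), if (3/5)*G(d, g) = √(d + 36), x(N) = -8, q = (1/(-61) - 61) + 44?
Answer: √(324 + 30*√7)/3 ≈ 6.6947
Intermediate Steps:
q = -1038/61 (q = (-1/61 - 61) + 44 = -3722/61 + 44 = -1038/61 ≈ -17.016)
G(d, g) = 5*√(36 + d)/3 (G(d, g) = 5*√(d + 36)/3 = 5*√(36 + d)/3)
√(G(x(-1), q) + S(36)) = √(5*√(36 - 8)/3 + 36) = √(5*√28/3 + 36) = √(5*(2*√7)/3 + 36) = √(10*√7/3 + 36) = √(36 + 10*√7/3)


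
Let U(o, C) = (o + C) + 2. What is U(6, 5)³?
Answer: 2197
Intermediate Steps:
U(o, C) = 2 + C + o (U(o, C) = (C + o) + 2 = 2 + C + o)
U(6, 5)³ = (2 + 5 + 6)³ = 13³ = 2197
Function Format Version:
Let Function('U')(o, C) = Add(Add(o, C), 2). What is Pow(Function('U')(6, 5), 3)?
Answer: 2197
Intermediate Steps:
Function('U')(o, C) = Add(2, C, o) (Function('U')(o, C) = Add(Add(C, o), 2) = Add(2, C, o))
Pow(Function('U')(6, 5), 3) = Pow(Add(2, 5, 6), 3) = Pow(13, 3) = 2197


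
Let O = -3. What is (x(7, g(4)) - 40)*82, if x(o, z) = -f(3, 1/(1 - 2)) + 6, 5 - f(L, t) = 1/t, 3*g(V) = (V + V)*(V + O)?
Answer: -3280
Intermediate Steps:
g(V) = 2*V*(-3 + V)/3 (g(V) = ((V + V)*(V - 3))/3 = ((2*V)*(-3 + V))/3 = (2*V*(-3 + V))/3 = 2*V*(-3 + V)/3)
f(L, t) = 5 - 1/t
x(o, z) = 0 (x(o, z) = -(5 - 1/(1/(1 - 2))) + 6 = -(5 - 1/(1/(-1))) + 6 = -(5 - 1/(-1)) + 6 = -(5 - 1*(-1)) + 6 = -(5 + 1) + 6 = -1*6 + 6 = -6 + 6 = 0)
(x(7, g(4)) - 40)*82 = (0 - 40)*82 = -40*82 = -3280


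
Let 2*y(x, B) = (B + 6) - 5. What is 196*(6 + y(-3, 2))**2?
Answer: 11025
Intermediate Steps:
y(x, B) = 1/2 + B/2 (y(x, B) = ((B + 6) - 5)/2 = ((6 + B) - 5)/2 = (1 + B)/2 = 1/2 + B/2)
196*(6 + y(-3, 2))**2 = 196*(6 + (1/2 + (1/2)*2))**2 = 196*(6 + (1/2 + 1))**2 = 196*(6 + 3/2)**2 = 196*(15/2)**2 = 196*(225/4) = 11025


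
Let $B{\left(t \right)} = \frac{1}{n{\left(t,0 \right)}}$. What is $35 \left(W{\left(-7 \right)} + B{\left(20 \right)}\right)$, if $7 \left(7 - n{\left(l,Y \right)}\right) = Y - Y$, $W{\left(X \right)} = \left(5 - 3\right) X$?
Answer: $-485$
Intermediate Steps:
$W{\left(X \right)} = 2 X$
$n{\left(l,Y \right)} = 7$ ($n{\left(l,Y \right)} = 7 - \frac{Y - Y}{7} = 7 - 0 = 7 + 0 = 7$)
$B{\left(t \right)} = \frac{1}{7}$
$35 \left(W{\left(-7 \right)} + B{\left(20 \right)}\right) = 35 \left(2 \left(-7\right) + \frac{1}{7}\right) = 35 \left(-14 + \frac{1}{7}\right) = 35 \left(- \frac{97}{7}\right) = -485$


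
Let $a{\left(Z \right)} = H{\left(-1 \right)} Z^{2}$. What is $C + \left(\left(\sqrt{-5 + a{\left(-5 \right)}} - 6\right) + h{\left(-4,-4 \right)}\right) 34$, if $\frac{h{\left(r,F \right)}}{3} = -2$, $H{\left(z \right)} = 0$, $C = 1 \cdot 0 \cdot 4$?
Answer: $-408 + 34 i \sqrt{5} \approx -408.0 + 76.026 i$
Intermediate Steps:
$C = 0$ ($C = 0 \cdot 4 = 0$)
$a{\left(Z \right)} = 0$ ($a{\left(Z \right)} = 0 Z^{2} = 0$)
$h{\left(r,F \right)} = -6$ ($h{\left(r,F \right)} = 3 \left(-2\right) = -6$)
$C + \left(\left(\sqrt{-5 + a{\left(-5 \right)}} - 6\right) + h{\left(-4,-4 \right)}\right) 34 = 0 + \left(\left(\sqrt{-5 + 0} - 6\right) - 6\right) 34 = 0 + \left(\left(\sqrt{-5} - 6\right) - 6\right) 34 = 0 + \left(\left(i \sqrt{5} - 6\right) - 6\right) 34 = 0 + \left(\left(-6 + i \sqrt{5}\right) - 6\right) 34 = 0 + \left(-12 + i \sqrt{5}\right) 34 = 0 - \left(408 - 34 i \sqrt{5}\right) = -408 + 34 i \sqrt{5}$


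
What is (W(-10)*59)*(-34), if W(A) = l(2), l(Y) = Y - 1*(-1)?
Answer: -6018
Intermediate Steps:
l(Y) = 1 + Y (l(Y) = Y + 1 = 1 + Y)
W(A) = 3 (W(A) = 1 + 2 = 3)
(W(-10)*59)*(-34) = (3*59)*(-34) = 177*(-34) = -6018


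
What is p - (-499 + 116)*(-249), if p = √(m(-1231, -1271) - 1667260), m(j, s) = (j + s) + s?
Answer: -95367 + I*√1671033 ≈ -95367.0 + 1292.7*I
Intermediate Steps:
m(j, s) = j + 2*s
p = I*√1671033 (p = √((-1231 + 2*(-1271)) - 1667260) = √((-1231 - 2542) - 1667260) = √(-3773 - 1667260) = √(-1671033) = I*√1671033 ≈ 1292.7*I)
p - (-499 + 116)*(-249) = I*√1671033 - (-499 + 116)*(-249) = I*√1671033 - (-383)*(-249) = I*√1671033 - 1*95367 = I*√1671033 - 95367 = -95367 + I*√1671033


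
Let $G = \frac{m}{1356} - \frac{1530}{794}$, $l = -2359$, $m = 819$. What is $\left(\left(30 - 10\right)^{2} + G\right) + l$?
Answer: $- \frac{351768195}{179444} \approx -1960.3$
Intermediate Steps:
$G = - \frac{237399}{179444}$ ($G = \frac{819}{1356} - \frac{1530}{794} = 819 \cdot \frac{1}{1356} - \frac{765}{397} = \frac{273}{452} - \frac{765}{397} = - \frac{237399}{179444} \approx -1.323$)
$\left(\left(30 - 10\right)^{2} + G\right) + l = \left(\left(30 - 10\right)^{2} - \frac{237399}{179444}\right) - 2359 = \left(20^{2} - \frac{237399}{179444}\right) - 2359 = \left(400 - \frac{237399}{179444}\right) - 2359 = \frac{71540201}{179444} - 2359 = - \frac{351768195}{179444}$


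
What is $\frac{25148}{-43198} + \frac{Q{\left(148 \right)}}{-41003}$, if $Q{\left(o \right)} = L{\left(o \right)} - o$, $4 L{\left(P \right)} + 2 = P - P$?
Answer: $- \frac{1024728541}{1771247594} \approx -0.57854$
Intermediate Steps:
$L{\left(P \right)} = - \frac{1}{2}$ ($L{\left(P \right)} = - \frac{1}{2} + \frac{P - P}{4} = - \frac{1}{2} + \frac{1}{4} \cdot 0 = - \frac{1}{2} + 0 = - \frac{1}{2}$)
$Q{\left(o \right)} = - \frac{1}{2} - o$
$\frac{25148}{-43198} + \frac{Q{\left(148 \right)}}{-41003} = \frac{25148}{-43198} + \frac{- \frac{1}{2} - 148}{-41003} = 25148 \left(- \frac{1}{43198}\right) + \left(- \frac{1}{2} - 148\right) \left(- \frac{1}{41003}\right) = - \frac{12574}{21599} - - \frac{297}{82006} = - \frac{12574}{21599} + \frac{297}{82006} = - \frac{1024728541}{1771247594}$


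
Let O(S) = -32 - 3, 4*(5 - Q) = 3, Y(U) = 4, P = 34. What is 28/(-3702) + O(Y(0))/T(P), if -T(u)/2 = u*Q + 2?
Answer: 60683/542343 ≈ 0.11189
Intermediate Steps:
Q = 17/4 (Q = 5 - 1/4*3 = 5 - 3/4 = 17/4 ≈ 4.2500)
O(S) = -35
T(u) = -4 - 17*u/2 (T(u) = -2*(u*(17/4) + 2) = -2*(17*u/4 + 2) = -2*(2 + 17*u/4) = -4 - 17*u/2)
28/(-3702) + O(Y(0))/T(P) = 28/(-3702) - 35/(-4 - 17/2*34) = 28*(-1/3702) - 35/(-4 - 289) = -14/1851 - 35/(-293) = -14/1851 - 35*(-1/293) = -14/1851 + 35/293 = 60683/542343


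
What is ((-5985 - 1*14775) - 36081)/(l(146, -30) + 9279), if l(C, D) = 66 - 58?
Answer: -56841/9287 ≈ -6.1205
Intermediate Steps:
l(C, D) = 8
((-5985 - 1*14775) - 36081)/(l(146, -30) + 9279) = ((-5985 - 1*14775) - 36081)/(8 + 9279) = ((-5985 - 14775) - 36081)/9287 = (-20760 - 36081)*(1/9287) = -56841*1/9287 = -56841/9287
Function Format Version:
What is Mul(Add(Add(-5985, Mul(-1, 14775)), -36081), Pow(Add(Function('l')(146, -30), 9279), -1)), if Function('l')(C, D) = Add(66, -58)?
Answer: Rational(-56841, 9287) ≈ -6.1205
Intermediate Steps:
Function('l')(C, D) = 8
Mul(Add(Add(-5985, Mul(-1, 14775)), -36081), Pow(Add(Function('l')(146, -30), 9279), -1)) = Mul(Add(Add(-5985, Mul(-1, 14775)), -36081), Pow(Add(8, 9279), -1)) = Mul(Add(Add(-5985, -14775), -36081), Pow(9287, -1)) = Mul(Add(-20760, -36081), Rational(1, 9287)) = Mul(-56841, Rational(1, 9287)) = Rational(-56841, 9287)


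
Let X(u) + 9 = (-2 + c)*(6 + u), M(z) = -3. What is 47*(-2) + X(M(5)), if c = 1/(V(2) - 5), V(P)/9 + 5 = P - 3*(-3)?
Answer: -5338/49 ≈ -108.94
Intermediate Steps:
V(P) = 36 + 9*P (V(P) = -45 + 9*(P - 3*(-3)) = -45 + 9*(P + 9) = -45 + 9*(9 + P) = -45 + (81 + 9*P) = 36 + 9*P)
c = 1/49 (c = 1/((36 + 9*2) - 5) = 1/((36 + 18) - 5) = 1/(54 - 5) = 1/49 ≈ 0.020408)
X(u) = -1023/49 - 97*u/49 (X(u) = -9 + (-2 + 1/49)*(6 + u) = -9 - 97*(6 + u)/49 = -9 + (-582/49 - 97*u/49) = -1023/49 - 97*u/49)
47*(-2) + X(M(5)) = 47*(-2) + (-1023/49 - 97/49*(-3)) = -94 + (-1023/49 + 291/49) = -94 - 732/49 = -5338/49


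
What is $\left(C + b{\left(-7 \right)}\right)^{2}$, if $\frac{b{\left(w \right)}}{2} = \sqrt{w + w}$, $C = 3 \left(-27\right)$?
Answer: $6505 - 324 i \sqrt{14} \approx 6505.0 - 1212.3 i$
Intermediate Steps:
$C = -81$
$b{\left(w \right)} = 2 \sqrt{2} \sqrt{w}$ ($b{\left(w \right)} = 2 \sqrt{w + w} = 2 \sqrt{2 w} = 2 \sqrt{2} \sqrt{w}$)
$\left(C + b{\left(-7 \right)}\right)^{2} = \left(-81 + 2 \sqrt{2} \sqrt{-7}\right)^{2} = \left(-81 + 2 \sqrt{2} i \sqrt{7}\right)^{2} = \left(-81 + 2 i \sqrt{14}\right)^{2}$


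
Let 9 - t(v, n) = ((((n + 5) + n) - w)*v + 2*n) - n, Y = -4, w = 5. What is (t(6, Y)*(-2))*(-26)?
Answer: 3172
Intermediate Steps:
t(v, n) = 9 - n - 2*n*v (t(v, n) = 9 - (((((n + 5) + n) - 1*5)*v + 2*n) - n) = 9 - (((((5 + n) + n) - 5)*v + 2*n) - n) = 9 - ((((5 + 2*n) - 5)*v + 2*n) - n) = 9 - (((2*n)*v + 2*n) - n) = 9 - ((2*n*v + 2*n) - n) = 9 - ((2*n + 2*n*v) - n) = 9 - (n + 2*n*v) = 9 + (-n - 2*n*v) = 9 - n - 2*n*v)
(t(6, Y)*(-2))*(-26) = ((9 - 1*(-4) - 2*(-4)*6)*(-2))*(-26) = ((9 + 4 + 48)*(-2))*(-26) = (61*(-2))*(-26) = -122*(-26) = 3172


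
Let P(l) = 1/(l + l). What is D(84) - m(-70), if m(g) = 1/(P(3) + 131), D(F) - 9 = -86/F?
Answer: 263393/33054 ≈ 7.9686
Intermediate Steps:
D(F) = 9 - 86/F
P(l) = 1/(2*l)
m(g) = 6/787 (m(g) = 1/((1/2)/3 + 131) = 1/((1/2)*(1/3) + 131) = 1/(1/6 + 131) = 1/(787/6) = 6/787)
D(84) - m(-70) = (9 - 86/84) - 1*6/787 = (9 - 86*1/84) - 6/787 = (9 - 43/42) - 6/787 = 335/42 - 6/787 = 263393/33054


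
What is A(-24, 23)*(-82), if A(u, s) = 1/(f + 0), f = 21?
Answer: -82/21 ≈ -3.9048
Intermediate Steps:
A(u, s) = 1/21 (A(u, s) = 1/(21 + 0) = 1/21)
A(-24, 23)*(-82) = (1/21)*(-82) = -82/21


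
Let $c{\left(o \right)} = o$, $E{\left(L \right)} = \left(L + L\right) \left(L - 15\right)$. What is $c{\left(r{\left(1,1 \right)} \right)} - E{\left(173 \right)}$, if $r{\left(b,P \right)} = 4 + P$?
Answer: $-54663$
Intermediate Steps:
$E{\left(L \right)} = 2 L \left(-15 + L\right)$
$c{\left(r{\left(1,1 \right)} \right)} - E{\left(173 \right)} = \left(4 + 1\right) - 2 \cdot 173 \left(-15 + 173\right) = 5 - 2 \cdot 173 \cdot 158 = 5 - 54668 = -54663$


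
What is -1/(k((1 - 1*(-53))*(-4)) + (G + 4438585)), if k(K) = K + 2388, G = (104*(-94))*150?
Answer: -1/2974357 ≈ -3.3621e-7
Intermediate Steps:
G = -1466400 (G = -9776*150 = -1466400)
k(K) = 2388 + K
-1/(k((1 - 1*(-53))*(-4)) + (G + 4438585)) = -1/((2388 + (1 - 1*(-53))*(-4)) + (-1466400 + 4438585)) = -1/((2388 + (1 + 53)*(-4)) + 2972185) = -1/((2388 + 54*(-4)) + 2972185) = -1/((2388 - 216) + 2972185) = -1/(2172 + 2972185) = -1/2974357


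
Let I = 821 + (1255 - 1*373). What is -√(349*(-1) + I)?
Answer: -√1354 ≈ -36.797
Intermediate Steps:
I = 1703 (I = 821 + (1255 - 373) = 821 + 882 = 1703)
-√(349*(-1) + I) = -√(349*(-1) + 1703) = -√(-349 + 1703) = -√1354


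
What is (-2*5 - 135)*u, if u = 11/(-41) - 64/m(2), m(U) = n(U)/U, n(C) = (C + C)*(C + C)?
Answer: 49155/41 ≈ 1198.9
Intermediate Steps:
n(C) = 4*C² (n(C) = (2*C)*(2*C) = 4*C²)
m(U) = 4*U (m(U) = (4*U²)/U = 4*U)
u = -339/41 (u = 11/(-41) - 64/(4*2) = 11*(-1/41) - 64/8 = -11/41 - 64*⅛ = -11/41 - 8 = -339/41 ≈ -8.2683)
(-2*5 - 135)*u = (-2*5 - 135)*(-339/41) = (-10 - 135)*(-339/41) = -145*(-339/41) = 49155/41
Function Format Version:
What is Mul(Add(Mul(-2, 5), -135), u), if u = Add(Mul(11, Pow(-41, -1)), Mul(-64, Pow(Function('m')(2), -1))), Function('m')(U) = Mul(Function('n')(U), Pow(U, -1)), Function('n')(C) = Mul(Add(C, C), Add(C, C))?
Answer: Rational(49155, 41) ≈ 1198.9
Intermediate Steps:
Function('n')(C) = Mul(4, Pow(C, 2)) (Function('n')(C) = Mul(Mul(2, C), Mul(2, C)) = Mul(4, Pow(C, 2)))
Function('m')(U) = Mul(4, U) (Function('m')(U) = Mul(Mul(4, Pow(U, 2)), Pow(U, -1)) = Mul(4, U))
u = Rational(-339, 41) (u = Add(Mul(11, Pow(-41, -1)), Mul(-64, Pow(Mul(4, 2), -1))) = Add(Mul(11, Rational(-1, 41)), Mul(-64, Pow(8, -1))) = Add(Rational(-11, 41), Mul(-64, Rational(1, 8))) = Add(Rational(-11, 41), -8) = Rational(-339, 41) ≈ -8.2683)
Mul(Add(Mul(-2, 5), -135), u) = Mul(Add(Mul(-2, 5), -135), Rational(-339, 41)) = Mul(Add(-10, -135), Rational(-339, 41)) = Mul(-145, Rational(-339, 41)) = Rational(49155, 41)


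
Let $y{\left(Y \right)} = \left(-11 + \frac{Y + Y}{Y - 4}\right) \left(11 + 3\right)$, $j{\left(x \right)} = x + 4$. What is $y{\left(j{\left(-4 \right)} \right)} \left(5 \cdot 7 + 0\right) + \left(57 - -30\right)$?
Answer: $-5303$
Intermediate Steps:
$j{\left(x \right)} = 4 + x$
$y{\left(Y \right)} = -154 + \frac{28 Y}{-4 + Y}$ ($y{\left(Y \right)} = \left(-11 + \frac{2 Y}{-4 + Y}\right) 14 = -154 + \frac{28 Y}{-4 + Y}$)
$y{\left(j{\left(-4 \right)} \right)} \left(5 \cdot 7 + 0\right) + \left(57 - -30\right) = \frac{14 \left(44 - 9 \left(4 - 4\right)\right)}{-4 + \left(4 - 4\right)} \left(5 \cdot 7 + 0\right) + \left(57 - -30\right) = \frac{14 \left(44 - 0\right)}{-4 + 0} \left(35 + 0\right) + \left(57 + 30\right) = \frac{14 \left(44 + 0\right)}{-4} \cdot 35 + 87 = 14 \left(- \frac{1}{4}\right) 44 \cdot 35 + 87 = \left(-154\right) 35 + 87 = -5390 + 87 = -5303$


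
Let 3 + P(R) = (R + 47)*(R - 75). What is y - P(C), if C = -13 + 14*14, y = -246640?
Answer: -271477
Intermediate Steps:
C = 183 (C = -13 + 196 = 183)
P(R) = -3 + (-75 + R)*(47 + R) (P(R) = -3 + (R + 47)*(R - 75) = -3 + (47 + R)*(-75 + R) = -3 + (-75 + R)*(47 + R))
y - P(C) = -246640 - (-3528 + 183² - 28*183) = -246640 - (-3528 + 33489 - 5124) = -246640 - 1*24837 = -246640 - 24837 = -271477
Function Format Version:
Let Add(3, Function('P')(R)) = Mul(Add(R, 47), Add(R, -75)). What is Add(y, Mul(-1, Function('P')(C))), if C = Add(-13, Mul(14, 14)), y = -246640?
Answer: -271477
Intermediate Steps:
C = 183 (C = Add(-13, 196) = 183)
Function('P')(R) = Add(-3, Mul(Add(-75, R), Add(47, R))) (Function('P')(R) = Add(-3, Mul(Add(R, 47), Add(R, -75))) = Add(-3, Mul(Add(47, R), Add(-75, R))) = Add(-3, Mul(Add(-75, R), Add(47, R))))
Add(y, Mul(-1, Function('P')(C))) = Add(-246640, Mul(-1, Add(-3528, Pow(183, 2), Mul(-28, 183)))) = Add(-246640, Mul(-1, Add(-3528, 33489, -5124))) = Add(-246640, Mul(-1, 24837)) = Add(-246640, -24837) = -271477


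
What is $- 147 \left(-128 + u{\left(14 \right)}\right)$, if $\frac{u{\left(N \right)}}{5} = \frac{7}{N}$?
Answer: $\frac{36897}{2} \approx 18449.0$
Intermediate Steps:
$u{\left(N \right)} = \frac{35}{N}$ ($u{\left(N \right)} = 5 \frac{7}{N} = \frac{35}{N}$)
$- 147 \left(-128 + u{\left(14 \right)}\right) = - 147 \left(-128 + \frac{35}{14}\right) = - 147 \left(-128 + 35 \cdot \frac{1}{14}\right) = - 147 \left(-128 + \frac{5}{2}\right) = \left(-147\right) \left(- \frac{251}{2}\right) = \frac{36897}{2}$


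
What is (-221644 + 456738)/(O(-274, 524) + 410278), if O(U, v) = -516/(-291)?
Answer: 11402059/19898569 ≈ 0.57301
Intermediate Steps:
O(U, v) = 172/97 (O(U, v) = -516*(-1/291) = 172/97)
(-221644 + 456738)/(O(-274, 524) + 410278) = (-221644 + 456738)/(172/97 + 410278) = 235094/(39797138/97) = 235094*(97/39797138) = 11402059/19898569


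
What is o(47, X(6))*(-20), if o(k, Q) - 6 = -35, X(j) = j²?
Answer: 580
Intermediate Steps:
o(k, Q) = -29 (o(k, Q) = 6 - 35 = -29)
o(47, X(6))*(-20) = -29*(-20) = 580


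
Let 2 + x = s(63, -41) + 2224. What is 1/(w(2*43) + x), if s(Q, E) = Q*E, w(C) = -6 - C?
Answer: -1/453 ≈ -0.0022075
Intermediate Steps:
s(Q, E) = E*Q
x = -361 (x = -2 + (-41*63 + 2224) = -2 + (-2583 + 2224) = -2 - 359 = -361)
1/(w(2*43) + x) = 1/((-6 - 2*43) - 361) = 1/((-6 - 1*86) - 361) = 1/((-6 - 86) - 361) = 1/(-92 - 361) = 1/(-453) = -1/453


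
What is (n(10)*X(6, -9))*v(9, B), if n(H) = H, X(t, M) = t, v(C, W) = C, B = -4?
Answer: 540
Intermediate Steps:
(n(10)*X(6, -9))*v(9, B) = (10*6)*9 = 60*9 = 540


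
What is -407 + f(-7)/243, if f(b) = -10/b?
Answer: -692297/1701 ≈ -406.99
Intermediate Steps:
-407 + f(-7)/243 = -407 - 10/(-7)/243 = -407 - 10*(-⅐)*(1/243) = -407 + (10/7)*(1/243) = -407 + 10/1701 = -692297/1701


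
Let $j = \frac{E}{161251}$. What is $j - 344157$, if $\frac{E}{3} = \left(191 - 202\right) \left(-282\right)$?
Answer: $- \frac{55495651101}{161251} \approx -3.4416 \cdot 10^{5}$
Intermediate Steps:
$E = 9306$ ($E = 3 \left(191 - 202\right) \left(-282\right) = 3 \left(\left(-11\right) \left(-282\right)\right) = 3 \cdot 3102 = 9306$)
$j = \frac{9306}{161251} \approx 0.057711$
$j - 344157 = \frac{9306}{161251} - 344157 = - \frac{55495651101}{161251}$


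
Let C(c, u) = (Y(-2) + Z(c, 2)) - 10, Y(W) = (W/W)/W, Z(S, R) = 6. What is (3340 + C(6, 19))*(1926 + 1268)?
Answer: 10653587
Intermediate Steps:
Y(W) = 1/W
C(c, u) = -9/2 (C(c, u) = (1/(-2) + 6) - 10 = (-½ + 6) - 10 = 11/2 - 10 = -9/2)
(3340 + C(6, 19))*(1926 + 1268) = (3340 - 9/2)*(1926 + 1268) = (6671/2)*3194 = 10653587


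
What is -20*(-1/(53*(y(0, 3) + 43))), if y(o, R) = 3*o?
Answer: 20/2279 ≈ 0.0087758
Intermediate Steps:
-20*(-1/(53*(y(0, 3) + 43))) = -20*(-1/(53*(3*0 + 43))) = -20*(-1/(53*(0 + 43))) = -20/((-53*43)) = -20/(-2279) = -20*(-1/2279) = 20/2279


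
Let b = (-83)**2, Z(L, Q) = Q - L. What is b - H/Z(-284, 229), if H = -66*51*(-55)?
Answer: 372103/57 ≈ 6528.1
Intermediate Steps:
H = 185130 (H = -3366*(-55) = 185130)
b = 6889
b - H/Z(-284, 229) = 6889 - 185130/(229 - 1*(-284)) = 6889 - 185130/(229 + 284) = 6889 - 185130/513 = 6889 - 1*20570/57 = 6889 - 20570/57 = 372103/57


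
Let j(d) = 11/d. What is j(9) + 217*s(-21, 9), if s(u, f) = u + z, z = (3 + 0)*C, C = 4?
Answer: -17566/9 ≈ -1951.8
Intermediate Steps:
z = 12 (z = (3 + 0)*4 = 3*4 = 12)
s(u, f) = 12 + u (s(u, f) = u + 12 = 12 + u)
j(9) + 217*s(-21, 9) = 11/9 + 217*(12 - 21) = 11*(⅑) + 217*(-9) = 11/9 - 1953 = -17566/9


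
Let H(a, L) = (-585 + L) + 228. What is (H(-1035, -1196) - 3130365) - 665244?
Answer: -3797162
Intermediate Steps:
H(a, L) = -357 + L
(H(-1035, -1196) - 3130365) - 665244 = ((-357 - 1196) - 3130365) - 665244 = (-1553 - 3130365) - 665244 = -3131918 - 665244 = -3797162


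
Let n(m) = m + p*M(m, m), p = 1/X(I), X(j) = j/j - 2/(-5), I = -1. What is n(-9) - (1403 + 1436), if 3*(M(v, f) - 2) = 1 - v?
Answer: -59728/21 ≈ -2844.2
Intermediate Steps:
M(v, f) = 7/3 - v/3 (M(v, f) = 2 + (1 - v)/3 = 2 + (⅓ - v/3) = 7/3 - v/3)
X(j) = 7/5 (X(j) = 1 - 2*(-⅕) = 1 + ⅖ = 7/5)
p = 5/7 (p = 1/(7/5) = 5/7 ≈ 0.71429)
n(m) = 5/3 + 16*m/21 (n(m) = m + 5*(7/3 - m/3)/7 = m + (5/3 - 5*m/21) = 5/3 + 16*m/21)
n(-9) - (1403 + 1436) = (5/3 + (16/21)*(-9)) - (1403 + 1436) = (5/3 - 48/7) - 1*2839 = -109/21 - 2839 = -59728/21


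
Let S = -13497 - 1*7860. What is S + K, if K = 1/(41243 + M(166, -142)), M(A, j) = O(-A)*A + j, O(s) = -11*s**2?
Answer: -1073747842336/50276155 ≈ -21357.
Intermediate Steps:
S = -21357 (S = -13497 - 7860 = -21357)
M(A, j) = j - 11*A**3 (M(A, j) = (-11*A**2)*A + j = -11*A**3 + j = j - 11*A**3)
K = -1/50276155 (K = 1/(41243 + (-142 - 11*166**3)) = 1/(41243 + (-142 - 11*4574296)) = 1/(41243 + (-142 - 50317256)) = 1/(41243 - 50317398) = 1/(-50276155) = -1/50276155 ≈ -1.9890e-8)
S + K = -21357 - 1/50276155 = -1073747842336/50276155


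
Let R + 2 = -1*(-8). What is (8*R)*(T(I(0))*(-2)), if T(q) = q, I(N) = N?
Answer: 0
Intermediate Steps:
R = 6 (R = -2 - 1*(-8) = -2 + 8 = 6)
(8*R)*(T(I(0))*(-2)) = (8*6)*(0*(-2)) = 48*0 = 0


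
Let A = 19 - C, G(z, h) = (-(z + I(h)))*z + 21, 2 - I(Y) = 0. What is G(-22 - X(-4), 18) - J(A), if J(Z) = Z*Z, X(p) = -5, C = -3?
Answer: -718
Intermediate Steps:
I(Y) = 2 (I(Y) = 2 - 1*0 = 2 + 0 = 2)
G(z, h) = 21 + z*(-2 - z) (G(z, h) = (-(z + 2))*z + 21 = (-(2 + z))*z + 21 = (-2 - z)*z + 21 = z*(-2 - z) + 21 = 21 + z*(-2 - z))
A = 22 (A = 19 - 1*(-3) = 19 + 3 = 22)
J(Z) = Z**2
G(-22 - X(-4), 18) - J(A) = (21 - (-22 - 1*(-5))**2 - 2*(-22 - 1*(-5))) - 1*22**2 = (21 - (-22 + 5)**2 - 2*(-22 + 5)) - 1*484 = (21 - 1*(-17)**2 - 2*(-17)) - 484 = (21 - 1*289 + 34) - 484 = (21 - 289 + 34) - 484 = -234 - 484 = -718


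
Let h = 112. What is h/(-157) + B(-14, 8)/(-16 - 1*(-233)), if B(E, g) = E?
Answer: -3786/4867 ≈ -0.77789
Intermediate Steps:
h/(-157) + B(-14, 8)/(-16 - 1*(-233)) = 112/(-157) - 14/(-16 - 1*(-233)) = 112*(-1/157) - 14/(-16 + 233) = -112/157 - 14/217 = -112/157 - 14*1/217 = -112/157 - 2/31 = -3786/4867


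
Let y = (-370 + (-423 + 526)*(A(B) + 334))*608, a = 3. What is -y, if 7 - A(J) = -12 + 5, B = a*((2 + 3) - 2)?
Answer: -21568192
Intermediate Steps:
B = 9 (B = 3*((2 + 3) - 2) = 3*(5 - 2) = 3*3 = 9)
A(J) = 14 (A(J) = 7 - (-12 + 5) = 7 - 1*(-7) = 7 + 7 = 14)
y = 21568192 (y = (-370 + (-423 + 526)*(14 + 334))*608 = (-370 + 103*348)*608 = (-370 + 35844)*608 = 35474*608 = 21568192)
-y = -1*21568192 = -21568192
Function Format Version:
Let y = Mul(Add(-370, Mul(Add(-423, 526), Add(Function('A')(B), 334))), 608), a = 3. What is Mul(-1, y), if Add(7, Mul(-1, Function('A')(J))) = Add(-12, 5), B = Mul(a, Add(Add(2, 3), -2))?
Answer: -21568192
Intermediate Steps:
B = 9 (B = Mul(3, Add(Add(2, 3), -2)) = Mul(3, Add(5, -2)) = Mul(3, 3) = 9)
Function('A')(J) = 14 (Function('A')(J) = Add(7, Mul(-1, Add(-12, 5))) = Add(7, Mul(-1, -7)) = Add(7, 7) = 14)
y = 21568192 (y = Mul(Add(-370, Mul(Add(-423, 526), Add(14, 334))), 608) = Mul(Add(-370, Mul(103, 348)), 608) = Mul(Add(-370, 35844), 608) = Mul(35474, 608) = 21568192)
Mul(-1, y) = Mul(-1, 21568192) = -21568192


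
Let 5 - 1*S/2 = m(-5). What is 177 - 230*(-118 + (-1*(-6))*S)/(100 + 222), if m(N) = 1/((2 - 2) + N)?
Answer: 1517/7 ≈ 216.71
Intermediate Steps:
m(N) = 1/N (m(N) = 1/(0 + N) = 1/N)
S = 52/5 (S = 10 - 2/(-5) = 10 - 2*(-⅕) = 10 + ⅖ = 52/5 ≈ 10.400)
177 - 230*(-118 + (-1*(-6))*S)/(100 + 222) = 177 - 230*(-118 - 1*(-6)*(52/5))/(100 + 222) = 177 - 230*(-118 + 6*(52/5))/322 = 177 - 230*(-118 + 312/5)/322 = 177 - (-12788)/322 = 177 - 230*(-139/805) = 177 + 278/7 = 1517/7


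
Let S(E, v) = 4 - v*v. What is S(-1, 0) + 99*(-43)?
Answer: -4253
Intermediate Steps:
S(E, v) = 4 - v²
S(-1, 0) + 99*(-43) = (4 - 1*0²) + 99*(-43) = (4 - 1*0) - 4257 = (4 + 0) - 4257 = 4 - 4257 = -4253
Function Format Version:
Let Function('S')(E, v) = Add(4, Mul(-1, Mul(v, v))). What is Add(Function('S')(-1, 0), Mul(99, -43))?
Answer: -4253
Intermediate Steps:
Function('S')(E, v) = Add(4, Mul(-1, Pow(v, 2)))
Add(Function('S')(-1, 0), Mul(99, -43)) = Add(Add(4, Mul(-1, Pow(0, 2))), Mul(99, -43)) = Add(Add(4, Mul(-1, 0)), -4257) = Add(Add(4, 0), -4257) = Add(4, -4257) = -4253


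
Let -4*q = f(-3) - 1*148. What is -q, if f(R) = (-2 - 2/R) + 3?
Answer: -439/12 ≈ -36.583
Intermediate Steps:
f(R) = 1 - 2/R
q = 439/12 (q = -((-2 - 3)/(-3) - 1*148)/4 = -(-⅓*(-5) - 148)/4 = -(5/3 - 148)/4 = -¼*(-439/3) = 439/12 ≈ 36.583)
-q = -1*439/12 = -439/12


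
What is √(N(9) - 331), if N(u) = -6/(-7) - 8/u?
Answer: I*√145985/21 ≈ 18.194*I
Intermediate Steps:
N(u) = 6/7 - 8/u (N(u) = -6*(-⅐) - 8/u = 6/7 - 8/u)
√(N(9) - 331) = √((6/7 - 8/9) - 331) = √(-2/63 - 331) = √(-20855/63) = I*√145985/21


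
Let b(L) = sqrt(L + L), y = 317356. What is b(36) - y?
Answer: -317356 + 6*sqrt(2) ≈ -3.1735e+5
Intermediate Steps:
b(L) = sqrt(2)*sqrt(L) (b(L) = sqrt(2*L) = sqrt(2)*sqrt(L))
b(36) - y = sqrt(2)*sqrt(36) - 1*317356 = sqrt(2)*6 - 317356 = 6*sqrt(2) - 317356 = -317356 + 6*sqrt(2)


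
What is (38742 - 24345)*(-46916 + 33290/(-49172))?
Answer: -16606844782137/24586 ≈ -6.7546e+8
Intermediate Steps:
(38742 - 24345)*(-46916 + 33290/(-49172)) = 14397*(-46916 + 33290*(-1/49172)) = 14397*(-46916 - 16645/24586) = 14397*(-1153493421/24586) = -16606844782137/24586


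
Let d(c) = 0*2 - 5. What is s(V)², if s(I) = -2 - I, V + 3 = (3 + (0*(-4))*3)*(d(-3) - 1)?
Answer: 361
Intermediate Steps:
d(c) = -5 (d(c) = 0 - 5 = -5)
V = -21 (V = -3 + (3 + (0*(-4))*3)*(-5 - 1) = -3 + (3 + 0*3)*(-6) = -3 + (3 + 0)*(-6) = -3 + 3*(-6) = -3 - 18 = -21)
s(V)² = (-2 - 1*(-21))² = (-2 + 21)² = 19² = 361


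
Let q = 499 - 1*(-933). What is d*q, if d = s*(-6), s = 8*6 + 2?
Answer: -429600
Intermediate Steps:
s = 50 (s = 48 + 2 = 50)
q = 1432 (q = 499 + 933 = 1432)
d = -300 (d = 50*(-6) = -300)
d*q = -300*1432 = -429600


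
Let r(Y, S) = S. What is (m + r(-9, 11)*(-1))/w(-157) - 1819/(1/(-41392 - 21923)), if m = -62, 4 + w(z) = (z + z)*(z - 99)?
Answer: 9257363394227/80380 ≈ 1.1517e+8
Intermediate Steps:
w(z) = -4 + 2*z*(-99 + z) (w(z) = -4 + (z + z)*(z - 99) = -4 + (2*z)*(-99 + z) = -4 + 2*z*(-99 + z))
(m + r(-9, 11)*(-1))/w(-157) - 1819/(1/(-41392 - 21923)) = (-62 + 11*(-1))/(-4 - 198*(-157) + 2*(-157)²) - 1819/(1/(-41392 - 21923)) = (-62 - 11)/(-4 + 31086 + 2*24649) - 1819/(1/(-63315)) = -73/(-4 + 31086 + 49298) - 1819/(-1/63315) = -73/80380 - 1819*(-63315) = -73*1/80380 + 115169985 = -73/80380 + 115169985 = 9257363394227/80380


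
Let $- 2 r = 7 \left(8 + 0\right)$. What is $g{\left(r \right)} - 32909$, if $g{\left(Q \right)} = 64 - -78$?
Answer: $-32767$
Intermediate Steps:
$r = -28$ ($r = - \frac{7 \left(8 + 0\right)}{2} = - \frac{7 \cdot 8}{2} = \left(- \frac{1}{2}\right) 56 = -28$)
$g{\left(Q \right)} = 142$ ($g{\left(Q \right)} = 64 + 78 = 142$)
$g{\left(r \right)} - 32909 = 142 - 32909 = -32767$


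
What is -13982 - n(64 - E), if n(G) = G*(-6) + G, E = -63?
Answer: -13347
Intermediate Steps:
n(G) = -5*G (n(G) = -6*G + G = -5*G)
-13982 - n(64 - E) = -13982 - (-5)*(64 - 1*(-63)) = -13982 - (-5)*(64 + 63) = -13982 - (-5)*127 = -13982 - 1*(-635) = -13982 + 635 = -13347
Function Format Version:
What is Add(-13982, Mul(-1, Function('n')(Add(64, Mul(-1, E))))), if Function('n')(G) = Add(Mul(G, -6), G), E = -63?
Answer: -13347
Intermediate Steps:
Function('n')(G) = Mul(-5, G) (Function('n')(G) = Add(Mul(-6, G), G) = Mul(-5, G))
Add(-13982, Mul(-1, Function('n')(Add(64, Mul(-1, E))))) = Add(-13982, Mul(-1, Mul(-5, Add(64, Mul(-1, -63))))) = Add(-13982, Mul(-1, Mul(-5, Add(64, 63)))) = Add(-13982, Mul(-1, Mul(-5, 127))) = Add(-13982, Mul(-1, -635)) = Add(-13982, 635) = -13347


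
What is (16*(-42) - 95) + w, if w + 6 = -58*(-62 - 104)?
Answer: 8855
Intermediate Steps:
w = 9622 (w = -6 - 58*(-62 - 104) = -6 - 58*(-166) = -6 + 9628 = 9622)
(16*(-42) - 95) + w = (16*(-42) - 95) + 9622 = (-672 - 95) + 9622 = -767 + 9622 = 8855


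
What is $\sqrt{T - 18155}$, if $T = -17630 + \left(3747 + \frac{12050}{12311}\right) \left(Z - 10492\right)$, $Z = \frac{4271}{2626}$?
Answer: $\frac{7 i \sqrt{4966797965265021702}}{2486822} \approx 6273.2 i$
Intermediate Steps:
$Z = \frac{4271}{2626}$ ($Z = 4271 \cdot \frac{1}{2626} = \frac{4271}{2626} \approx 1.6264$)
$T = - \frac{1271659459408787}{32328686}$ ($T = -17630 + \left(3747 + \frac{12050}{12311}\right) \left(\frac{4271}{2626} - 10492\right) = -17630 + \left(3747 + 12050 \cdot \frac{1}{12311}\right) \left(- \frac{27547721}{2626}\right) = -17630 + \left(3747 + \frac{12050}{12311}\right) \left(- \frac{27547721}{2626}\right) = -17630 + \frac{46141367}{12311} \left(- \frac{27547721}{2626}\right) = -17630 - \frac{1271089504674607}{32328686} = - \frac{1271659459408787}{32328686} \approx -3.9335 \cdot 10^{7}$)
$\sqrt{T - 18155} = \sqrt{- \frac{1271659459408787}{32328686} - 18155} = \sqrt{- \frac{1272246386703117}{32328686}} = \frac{7 i \sqrt{4966797965265021702}}{2486822}$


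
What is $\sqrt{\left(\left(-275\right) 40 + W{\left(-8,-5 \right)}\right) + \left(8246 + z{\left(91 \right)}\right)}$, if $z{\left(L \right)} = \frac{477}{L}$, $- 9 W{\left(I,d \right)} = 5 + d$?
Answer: $\frac{3 i \sqrt{2529163}}{91} \approx 52.429 i$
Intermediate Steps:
$W{\left(I,d \right)} = - \frac{5}{9} - \frac{d}{9}$ ($W{\left(I,d \right)} = - \frac{5 + d}{9} = - \frac{5}{9} - \frac{d}{9}$)
$\sqrt{\left(\left(-275\right) 40 + W{\left(-8,-5 \right)}\right) + \left(8246 + z{\left(91 \right)}\right)} = \sqrt{\left(\left(-275\right) 40 - 0\right) + \left(8246 + \frac{477}{91}\right)} = \sqrt{\left(-11000 + \left(- \frac{5}{9} + \frac{5}{9}\right)\right) + \left(8246 + 477 \cdot \frac{1}{91}\right)} = \sqrt{\left(-11000 + 0\right) + \left(8246 + \frac{477}{91}\right)} = \sqrt{-11000 + \frac{750863}{91}} = \sqrt{- \frac{250137}{91}} = \frac{3 i \sqrt{2529163}}{91}$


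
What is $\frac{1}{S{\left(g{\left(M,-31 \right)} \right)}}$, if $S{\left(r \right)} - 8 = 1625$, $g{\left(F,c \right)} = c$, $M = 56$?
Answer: $\frac{1}{1633} \approx 0.00061237$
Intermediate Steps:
$S{\left(r \right)} = 1633$ ($S{\left(r \right)} = 8 + 1625 = 1633$)
$\frac{1}{S{\left(g{\left(M,-31 \right)} \right)}} = \frac{1}{1633}$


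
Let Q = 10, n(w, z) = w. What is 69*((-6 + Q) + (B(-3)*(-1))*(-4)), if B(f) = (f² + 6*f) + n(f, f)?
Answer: -3036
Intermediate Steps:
B(f) = f² + 7*f (B(f) = (f² + 6*f) + f = f² + 7*f)
69*((-6 + Q) + (B(-3)*(-1))*(-4)) = 69*((-6 + 10) + (-3*(7 - 3)*(-1))*(-4)) = 69*(4 + (-3*4*(-1))*(-4)) = 69*(4 - 12*(-1)*(-4)) = 69*(4 + 12*(-4)) = 69*(4 - 48) = 69*(-44) = -3036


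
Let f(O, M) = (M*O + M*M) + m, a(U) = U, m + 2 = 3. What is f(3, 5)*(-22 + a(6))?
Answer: -656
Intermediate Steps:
m = 1 (m = -2 + 3 = 1)
f(O, M) = 1 + M² + M*O (f(O, M) = (M*O + M*M) + 1 = (M*O + M²) + 1 = (M² + M*O) + 1 = 1 + M² + M*O)
f(3, 5)*(-22 + a(6)) = (1 + 5² + 5*3)*(-22 + 6) = (1 + 25 + 15)*(-16) = 41*(-16) = -656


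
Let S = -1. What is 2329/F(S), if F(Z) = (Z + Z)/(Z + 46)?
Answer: -104805/2 ≈ -52403.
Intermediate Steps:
F(Z) = 2*Z/(46 + Z) (F(Z) = (2*Z)/(46 + Z) = 2*Z/(46 + Z))
2329/F(S) = 2329/((2*(-1)/(46 - 1))) = 2329/((2*(-1)/45)) = 2329/((2*(-1)*(1/45))) = 2329/(-2/45) = 2329*(-45/2) = -104805/2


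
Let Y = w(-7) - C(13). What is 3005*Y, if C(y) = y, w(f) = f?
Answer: -60100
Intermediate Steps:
Y = -20 (Y = -7 - 1*13 = -7 - 13 = -20)
3005*Y = 3005*(-20) = -60100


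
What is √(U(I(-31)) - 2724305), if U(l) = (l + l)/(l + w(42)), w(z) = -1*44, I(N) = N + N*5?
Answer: I*√36028912235/115 ≈ 1650.5*I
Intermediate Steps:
I(N) = 6*N (I(N) = N + 5*N = 6*N)
w(z) = -44
U(l) = 2*l/(-44 + l) (U(l) = (l + l)/(l - 44) = (2*l)/(-44 + l) = 2*l/(-44 + l))
√(U(I(-31)) - 2724305) = √(2*(6*(-31))/(-44 + 6*(-31)) - 2724305) = √(2*(-186)/(-44 - 186) - 2724305) = √(2*(-186)/(-230) - 2724305) = √(2*(-186)*(-1/230) - 2724305) = √(186/115 - 2724305) = √(-313294889/115) = I*√36028912235/115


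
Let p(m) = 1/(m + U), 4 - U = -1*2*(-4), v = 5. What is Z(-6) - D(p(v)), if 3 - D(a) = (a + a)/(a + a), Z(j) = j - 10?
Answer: -18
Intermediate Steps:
U = -4 (U = 4 - (-1*2)*(-4) = 4 - (-2)*(-4) = 4 - 1*8 = 4 - 8 = -4)
Z(j) = -10 + j
p(m) = 1/(-4 + m) (p(m) = 1/(m - 4) = 1/(-4 + m))
D(a) = 2 (D(a) = 3 - (a + a)/(a + a) = 3 - 2*a/(2*a) = 3 - 2*a*1/(2*a) = 3 - 1*1 = 3 - 1 = 2)
Z(-6) - D(p(v)) = (-10 - 6) - 1*2 = -16 - 2 = -18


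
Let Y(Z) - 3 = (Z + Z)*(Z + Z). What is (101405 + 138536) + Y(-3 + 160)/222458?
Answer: 53376893577/222458 ≈ 2.3994e+5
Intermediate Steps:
Y(Z) = 3 + 4*Z² (Y(Z) = 3 + (Z + Z)*(Z + Z) = 3 + (2*Z)*(2*Z) = 3 + 4*Z²)
(101405 + 138536) + Y(-3 + 160)/222458 = (101405 + 138536) + (3 + 4*(-3 + 160)²)/222458 = 239941 + (3 + 4*157²)*(1/222458) = 239941 + (3 + 4*24649)*(1/222458) = 239941 + (3 + 98596)*(1/222458) = 239941 + 98599*(1/222458) = 239941 + 98599/222458 = 53376893577/222458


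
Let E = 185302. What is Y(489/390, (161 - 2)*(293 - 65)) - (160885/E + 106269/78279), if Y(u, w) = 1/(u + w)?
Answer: -50719495536072893/22787383708766378 ≈ -2.2258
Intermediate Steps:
Y(489/390, (161 - 2)*(293 - 65)) - (160885/E + 106269/78279) = 1/(489/390 + (161 - 2)*(293 - 65)) - (160885/185302 + 106269/78279) = 1/(489*(1/390) + 159*228) - (160885*(1/185302) + 106269*(1/78279)) = 1/(163/130 + 36252) - (160885/185302 + 35423/26093) = 1/(4712923/130) - 1*10761925051/4835085086 = 130/4712923 - 10761925051/4835085086 = -50719495536072893/22787383708766378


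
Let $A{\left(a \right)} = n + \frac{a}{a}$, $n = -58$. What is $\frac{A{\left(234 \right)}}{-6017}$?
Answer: $\frac{57}{6017} \approx 0.0094732$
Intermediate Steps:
$A{\left(a \right)} = -57$ ($A{\left(a \right)} = -58 + \frac{a}{a} = -58 + 1 = -57$)
$\frac{A{\left(234 \right)}}{-6017} = - \frac{57}{-6017} = \left(-57\right) \left(- \frac{1}{6017}\right) = \frac{57}{6017}$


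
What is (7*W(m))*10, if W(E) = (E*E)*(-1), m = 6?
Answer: -2520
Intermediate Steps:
W(E) = -E**2 (W(E) = E**2*(-1) = -E**2)
(7*W(m))*10 = (7*(-1*6**2))*10 = (7*(-1*36))*10 = (7*(-36))*10 = -252*10 = -2520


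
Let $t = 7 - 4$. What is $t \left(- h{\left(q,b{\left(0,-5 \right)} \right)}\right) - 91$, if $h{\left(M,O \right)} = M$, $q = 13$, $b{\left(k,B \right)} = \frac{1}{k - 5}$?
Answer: $-130$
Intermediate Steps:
$b{\left(k,B \right)} = \frac{1}{-5 + k}$
$t = 3$
$t \left(- h{\left(q,b{\left(0,-5 \right)} \right)}\right) - 91 = 3 \left(\left(-1\right) 13\right) - 91 = 3 \left(-13\right) - 91 = -39 - 91 = -130$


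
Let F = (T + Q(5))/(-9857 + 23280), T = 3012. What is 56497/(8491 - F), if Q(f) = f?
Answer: 108337033/16281668 ≈ 6.6539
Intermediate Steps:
F = 3017/13423 (F = (3012 + 5)/(-9857 + 23280) = 3017/13423 ≈ 0.22476)
56497/(8491 - F) = 56497/(8491 - 1*3017/13423) = 56497/(8491 - 3017/13423) = 56497/(113971676/13423) = 56497*(13423/113971676) = 108337033/16281668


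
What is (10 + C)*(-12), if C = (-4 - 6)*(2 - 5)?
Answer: -480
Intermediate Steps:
C = 30 (C = -10*(-3) = 30)
(10 + C)*(-12) = (10 + 30)*(-12) = 40*(-12) = -480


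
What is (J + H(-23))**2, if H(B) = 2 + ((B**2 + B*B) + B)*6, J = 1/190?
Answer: 1393063238961/36100 ≈ 3.8589e+7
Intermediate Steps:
J = 1/190 ≈ 0.0052632
H(B) = 2 + 6*B + 12*B**2 (H(B) = 2 + ((B**2 + B**2) + B)*6 = 2 + (2*B**2 + B)*6 = 2 + (B + 2*B**2)*6 = 2 + (6*B + 12*B**2) = 2 + 6*B + 12*B**2)
(J + H(-23))**2 = (1/190 + (2 + 6*(-23) + 12*(-23)**2))**2 = (1/190 + (2 - 138 + 12*529))**2 = (1/190 + (2 - 138 + 6348))**2 = (1/190 + 6212)**2 = (1180281/190)**2 = 1393063238961/36100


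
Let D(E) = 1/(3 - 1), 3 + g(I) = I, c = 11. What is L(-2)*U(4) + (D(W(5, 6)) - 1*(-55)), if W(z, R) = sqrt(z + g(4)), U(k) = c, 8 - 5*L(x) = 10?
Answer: 511/10 ≈ 51.100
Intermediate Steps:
L(x) = -2/5 (L(x) = 8/5 - 1/5*10 = 8/5 - 2 = -2/5)
g(I) = -3 + I
U(k) = 11
W(z, R) = sqrt(1 + z) (W(z, R) = sqrt(z + (-3 + 4)) = sqrt(z + 1) = sqrt(1 + z))
D(E) = 1/2
L(-2)*U(4) + (D(W(5, 6)) - 1*(-55)) = -2/5*11 + (1/2 - 1*(-55)) = -22/5 + (1/2 + 55) = -22/5 + 111/2 = 511/10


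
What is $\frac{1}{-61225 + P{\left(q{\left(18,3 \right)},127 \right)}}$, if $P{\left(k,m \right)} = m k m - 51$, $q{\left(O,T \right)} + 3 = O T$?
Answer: $\frac{1}{761303} \approx 1.3135 \cdot 10^{-6}$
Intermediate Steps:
$q{\left(O,T \right)} = -3 + O T$
$P{\left(k,m \right)} = -51 + k m^{2}$ ($P{\left(k,m \right)} = k m m - 51 = k m^{2} - 51 = -51 + k m^{2}$)
$\frac{1}{-61225 + P{\left(q{\left(18,3 \right)},127 \right)}} = \frac{1}{-61225 - \left(51 - \left(-3 + 18 \cdot 3\right) 127^{2}\right)} = \frac{1}{-61225 - \left(51 - \left(-3 + 54\right) 16129\right)} = \frac{1}{-61225 + \left(-51 + 51 \cdot 16129\right)} = \frac{1}{-61225 + \left(-51 + 822579\right)} = \frac{1}{-61225 + 822528} = \frac{1}{761303}$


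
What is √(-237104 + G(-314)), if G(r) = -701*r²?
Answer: 10*I*√693529 ≈ 8327.8*I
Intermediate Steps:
√(-237104 + G(-314)) = √(-237104 - 701*(-314)²) = √(-237104 - 701*98596) = √(-237104 - 69115796) = √(-69352900) = 10*I*√693529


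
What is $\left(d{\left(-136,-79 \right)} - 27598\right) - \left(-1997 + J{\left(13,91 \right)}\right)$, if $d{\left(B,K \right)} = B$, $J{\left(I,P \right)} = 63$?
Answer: $-25800$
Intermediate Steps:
$\left(d{\left(-136,-79 \right)} - 27598\right) - \left(-1997 + J{\left(13,91 \right)}\right) = \left(-136 - 27598\right) + \left(5335 - \left(3338 + 63\right)\right) = -27734 + \left(5335 - 3401\right) = -27734 + 1934 = -25800$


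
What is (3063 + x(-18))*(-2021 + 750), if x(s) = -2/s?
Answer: -35038928/9 ≈ -3.8932e+6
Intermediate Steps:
(3063 + x(-18))*(-2021 + 750) = (3063 - 2/(-18))*(-2021 + 750) = (3063 - 2*(-1/18))*(-1271) = (3063 + ⅑)*(-1271) = (27568/9)*(-1271) = -35038928/9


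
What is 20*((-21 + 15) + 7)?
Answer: 20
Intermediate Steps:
20*((-21 + 15) + 7) = 20*(-6 + 7) = 20*1 = 20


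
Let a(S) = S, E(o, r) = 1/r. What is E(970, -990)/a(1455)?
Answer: -1/1440450 ≈ -6.9423e-7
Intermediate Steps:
E(970, -990)/a(1455) = 1/(-990*1455) = -1/990*1/1455 = -1/1440450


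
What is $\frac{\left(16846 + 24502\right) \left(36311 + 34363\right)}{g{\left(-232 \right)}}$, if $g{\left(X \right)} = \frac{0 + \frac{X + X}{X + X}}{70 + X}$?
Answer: $-473401025424$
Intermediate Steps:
$g{\left(X \right)} = \frac{1}{70 + X}$ ($g{\left(X \right)} = \frac{0 + \frac{2 X}{2 X}}{70 + X} = \frac{0 + 2 X \frac{1}{2 X}}{70 + X} = \frac{0 + 1}{70 + X} = 1 \frac{1}{70 + X} = \frac{1}{70 + X}$)
$\frac{\left(16846 + 24502\right) \left(36311 + 34363\right)}{g{\left(-232 \right)}} = \frac{\left(16846 + 24502\right) \left(36311 + 34363\right)}{\frac{1}{70 - 232}} = \frac{41348 \cdot 70674}{\frac{1}{-162}} = \frac{2922228552}{- \frac{1}{162}} = 2922228552 \left(-162\right) = -473401025424$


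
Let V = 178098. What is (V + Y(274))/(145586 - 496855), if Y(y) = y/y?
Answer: -178099/351269 ≈ -0.50702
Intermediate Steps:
Y(y) = 1
(V + Y(274))/(145586 - 496855) = (178098 + 1)/(145586 - 496855) = 178099/(-351269) = 178099*(-1/351269) = -178099/351269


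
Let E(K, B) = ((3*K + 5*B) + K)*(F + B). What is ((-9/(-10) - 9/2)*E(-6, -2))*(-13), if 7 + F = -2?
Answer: 87516/5 ≈ 17503.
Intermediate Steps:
F = -9 (F = -7 - 2 = -9)
E(K, B) = (-9 + B)*(4*K + 5*B) (E(K, B) = ((3*K + 5*B) + K)*(-9 + B) = (4*K + 5*B)*(-9 + B) = (-9 + B)*(4*K + 5*B))
((-9/(-10) - 9/2)*E(-6, -2))*(-13) = ((-9/(-10) - 9/2)*(-45*(-2) - 36*(-6) + 5*(-2)² + 4*(-2)*(-6)))*(-13) = ((-9*(-⅒) - 9*½)*(90 + 216 + 5*4 + 48))*(-13) = ((9/10 - 9/2)*(90 + 216 + 20 + 48))*(-13) = -18/5*374*(-13) = -6732/5*(-13) = 87516/5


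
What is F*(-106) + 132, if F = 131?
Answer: -13754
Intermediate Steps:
F*(-106) + 132 = 131*(-106) + 132 = -13886 + 132 = -13754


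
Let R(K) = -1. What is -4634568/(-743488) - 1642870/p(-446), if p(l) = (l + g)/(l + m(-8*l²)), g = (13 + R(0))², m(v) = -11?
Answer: -34887696126649/14033336 ≈ -2.4861e+6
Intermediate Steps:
g = 144 (g = (13 - 1)² = 12² = 144)
p(l) = (144 + l)/(-11 + l) (p(l) = (l + 144)/(l - 11) = (144 + l)/(-11 + l))
-4634568/(-743488) - 1642870/p(-446) = -4634568/(-743488) - 1642870*(-11 - 446)/(144 - 446) = -4634568*(-1/743488) - 1642870/(-302/(-457)) = 579321/92936 - 1642870/((-1/457*(-302))) = 579321/92936 - 1642870/302/457 = 579321/92936 - 1642870*457/302 = 579321/92936 - 375395795/151 = -34887696126649/14033336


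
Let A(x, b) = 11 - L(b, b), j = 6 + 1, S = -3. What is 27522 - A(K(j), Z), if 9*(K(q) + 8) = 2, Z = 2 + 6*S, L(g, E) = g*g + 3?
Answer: 27770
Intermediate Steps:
L(g, E) = 3 + g**2 (L(g, E) = g**2 + 3 = 3 + g**2)
j = 7
Z = -16 (Z = 2 + 6*(-3) = 2 - 18 = -16)
K(q) = -70/9 (K(q) = -8 + (1/9)*2 = -8 + 2/9 = -70/9)
A(x, b) = 8 - b**2 (A(x, b) = 11 - (3 + b**2) = 11 + (-3 - b**2) = 8 - b**2)
27522 - A(K(j), Z) = 27522 - (8 - 1*(-16)**2) = 27522 - (8 - 1*256) = 27522 - (8 - 256) = 27522 - 1*(-248) = 27522 + 248 = 27770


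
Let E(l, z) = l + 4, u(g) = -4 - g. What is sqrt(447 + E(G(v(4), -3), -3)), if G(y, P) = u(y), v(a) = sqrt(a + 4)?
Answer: sqrt(447 - 2*sqrt(2)) ≈ 21.075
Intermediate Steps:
v(a) = sqrt(4 + a)
G(y, P) = -4 - y
E(l, z) = 4 + l
sqrt(447 + E(G(v(4), -3), -3)) = sqrt(447 + (4 + (-4 - sqrt(4 + 4)))) = sqrt(447 + (4 + (-4 - sqrt(8)))) = sqrt(447 + (4 + (-4 - 2*sqrt(2)))) = sqrt(447 - 2*sqrt(2))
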